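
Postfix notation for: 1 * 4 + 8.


Left to right (same or higher precedence on left)
Postfix: 1 4 * 8 +


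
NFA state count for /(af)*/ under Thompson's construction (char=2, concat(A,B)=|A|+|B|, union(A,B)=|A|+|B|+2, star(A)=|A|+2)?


Syntax tree has 2 char leaf(s), 0 union(s), 1 star(s)
chars contribute 2×2 = 4; each union adds +2; each star adds +2
Total: 4 + 0 + 2 = 6 states


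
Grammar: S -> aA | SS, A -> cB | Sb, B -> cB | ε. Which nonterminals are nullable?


A nonterminal is nullable iff some alternative derives ε (directly, or every symbol in it is nullable)
Nullable: {B}


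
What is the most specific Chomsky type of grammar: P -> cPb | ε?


Single nonterminal LHS, but c^n b^n is not regular
Classification: Type 2 (Context-Free)


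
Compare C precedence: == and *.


'*' is multiplicative (level 10); '==' is equality (level 6)
Higher level binds tighter
'*' has higher precedence than '=='


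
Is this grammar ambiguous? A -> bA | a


right-linear, alternatives start with distinct terminals 'b' vs 'a': unique leftmost derivation
Unambiguous


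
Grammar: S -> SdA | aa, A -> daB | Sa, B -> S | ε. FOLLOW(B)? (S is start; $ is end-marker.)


$ ∈ FOLLOW(S). For each A -> αBβ: add FIRST(β)\{ε} to FOLLOW(B); if β nullable, add FOLLOW(A).
FOLLOW(B) = {$, a, d}


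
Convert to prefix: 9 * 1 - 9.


left-to-right (same/higher precedence on left): tree is (- (* 9 1) 9)
Prefix: - * 9 1 9


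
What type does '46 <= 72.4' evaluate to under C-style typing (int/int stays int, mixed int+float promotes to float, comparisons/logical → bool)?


Operand types: int <= float
Rule: comparison yields bool
Result type: bool


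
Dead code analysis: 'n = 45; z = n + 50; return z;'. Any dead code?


n is read by z's definition; z is returned
No dead code


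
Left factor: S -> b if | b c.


Common prefix: 'b'
Factored: S -> b S', S' -> if | c


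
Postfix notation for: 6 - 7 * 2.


* has higher precedence, evaluate 7*2 first
Postfix: 6 7 2 * -


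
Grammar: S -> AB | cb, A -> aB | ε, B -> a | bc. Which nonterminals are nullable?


A nonterminal is nullable iff some alternative derives ε (directly, or every symbol in it is nullable)
Nullable: {A}


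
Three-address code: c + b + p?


Break into single-operator statements:
t1 = c + b
t2 = t1 + p


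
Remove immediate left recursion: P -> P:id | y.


Left-recursive alternatives: P:id; non-recursive: y
Introduce P': P -> yP', P' -> :idP' | ε


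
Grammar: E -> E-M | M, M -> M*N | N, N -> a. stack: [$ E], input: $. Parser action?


start symbol E on stack, input exhausted
Action: accept


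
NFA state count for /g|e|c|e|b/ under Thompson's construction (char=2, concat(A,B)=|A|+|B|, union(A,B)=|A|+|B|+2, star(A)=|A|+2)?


Syntax tree has 5 char leaf(s), 4 union(s), 0 star(s)
chars contribute 5×2 = 10; each union adds +2; each star adds +2
Total: 10 + 8 + 0 = 18 states


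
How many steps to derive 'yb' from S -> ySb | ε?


Derivation: S => ySb => yb
Steps: 2


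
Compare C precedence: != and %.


'%' is multiplicative (level 10); '!=' is equality (level 6)
Higher level binds tighter
'%' has higher precedence than '!='


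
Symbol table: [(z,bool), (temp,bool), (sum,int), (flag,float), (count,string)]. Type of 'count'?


Lookup 'count' → type string


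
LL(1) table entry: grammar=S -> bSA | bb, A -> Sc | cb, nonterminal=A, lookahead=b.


For [A, b]: 'b' ∈ FIRST(Sc)
Entry: A -> Sc


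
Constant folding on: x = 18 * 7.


18 * 7 = 126 at compile time
Optimized: x = 126


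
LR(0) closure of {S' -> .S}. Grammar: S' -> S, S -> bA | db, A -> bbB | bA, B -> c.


Start: S' -> .S
For each item with dot before a nonterminal B, add B -> .γ for every B-production
Closure: [S' -> .S, S -> .bA, S -> .db]


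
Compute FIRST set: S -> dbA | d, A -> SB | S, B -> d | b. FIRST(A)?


Per alternative of A: FIRST(SB) = {d}; FIRST(S) = {d}
FIRST(A) = {d}


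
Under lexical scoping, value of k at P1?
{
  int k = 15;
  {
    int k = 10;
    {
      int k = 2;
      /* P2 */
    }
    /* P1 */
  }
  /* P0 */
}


k declared in the same block as P1
k = 10


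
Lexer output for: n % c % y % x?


Scan left to right, longest-match per lexeme
Tokens: ID(n), OP(%), ID(c), OP(%), ID(y), OP(%), ID(x)


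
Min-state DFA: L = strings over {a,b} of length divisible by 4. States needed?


Track length mod 4: states 0..3, accept at 0
Minimal DFA: 4 states


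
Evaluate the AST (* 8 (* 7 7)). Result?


Evaluate inner: (* 7 7) = 49
Evaluate root: (* 8 49) = 392
Result: 392


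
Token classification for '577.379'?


Pattern: digits with a decimal point
Type: FLOAT_LITERAL


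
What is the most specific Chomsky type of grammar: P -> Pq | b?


Left-linear: every RHS is a terminal or one nonterminal followed by a terminal
Classification: Type 3 (Regular)


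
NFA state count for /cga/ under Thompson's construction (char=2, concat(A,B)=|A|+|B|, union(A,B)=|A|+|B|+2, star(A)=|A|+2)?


Syntax tree has 3 char leaf(s), 0 union(s), 0 star(s)
chars contribute 3×2 = 6; each union adds +2; each star adds +2
Total: 6 + 0 + 0 = 6 states


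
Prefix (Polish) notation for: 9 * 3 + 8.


left-to-right (same/higher precedence on left): tree is (+ (* 9 3) 8)
Prefix: + * 9 3 8


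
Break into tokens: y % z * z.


Scan left to right, longest-match per lexeme
Tokens: ID(y), OP(%), ID(z), OP(*), ID(z)


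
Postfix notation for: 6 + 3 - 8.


Left to right (same or higher precedence on left)
Postfix: 6 3 + 8 -


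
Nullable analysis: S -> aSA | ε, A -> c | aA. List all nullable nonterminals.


A nonterminal is nullable iff some alternative derives ε (directly, or every symbol in it is nullable)
Nullable: {S}


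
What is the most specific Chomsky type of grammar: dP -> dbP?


LHS has context (more than one symbol) and |LHS| ≤ |RHS|
Classification: Type 1 (Context-Sensitive)


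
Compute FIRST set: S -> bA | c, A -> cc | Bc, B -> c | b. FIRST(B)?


Per alternative of B: FIRST(c) = {c}; FIRST(b) = {b}
FIRST(B) = {b, c}


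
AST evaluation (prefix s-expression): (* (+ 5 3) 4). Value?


Evaluate inner: (+ 5 3) = 8
Evaluate root: (* 8 4) = 32
Result: 32


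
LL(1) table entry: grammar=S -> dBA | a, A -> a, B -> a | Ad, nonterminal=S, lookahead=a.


For [S, a]: 'a' ∈ FIRST(a)
Entry: S -> a


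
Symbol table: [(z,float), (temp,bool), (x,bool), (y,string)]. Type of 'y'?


Lookup 'y' → type string


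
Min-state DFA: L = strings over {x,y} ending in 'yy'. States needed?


Track the longest suffix of input matching a prefix of 'yy': 3 classes (prefixes of length 0..2)
Minimal DFA: 3 states


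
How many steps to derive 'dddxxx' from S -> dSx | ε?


Derivation: S => dSx => ddSxx => dddSxxx => dddxxx
Steps: 4


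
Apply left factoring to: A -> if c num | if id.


Common prefix: 'if'
Factored: A -> if A', A' -> c num | id


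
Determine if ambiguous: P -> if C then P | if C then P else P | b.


dangling else: 'if C then if C then b else b' parses two ways
Ambiguous


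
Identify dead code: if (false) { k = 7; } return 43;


condition is constant false, so the whole block is unreachable
Dead: 'if (false) { k = 7; }'


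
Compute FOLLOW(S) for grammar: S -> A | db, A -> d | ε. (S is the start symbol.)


$ ∈ FOLLOW(S). For each A -> αBβ: add FIRST(β)\{ε} to FOLLOW(B); if β nullable, add FOLLOW(A).
FOLLOW(S) = {$}


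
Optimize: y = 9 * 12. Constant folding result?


9 * 12 = 108 at compile time
Optimized: y = 108


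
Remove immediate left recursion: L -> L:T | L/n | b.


Left-recursive alternatives: L:T, L/n; non-recursive: b
Introduce L': L -> bL', L' -> :TL' | /nL' | ε


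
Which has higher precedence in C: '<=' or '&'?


'<=' is relational (level 7); '&' is bitwise AND (level 5)
Higher level binds tighter
'<=' has higher precedence than '&'


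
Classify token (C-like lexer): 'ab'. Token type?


Pattern: letter/underscore followed by alphanumerics, not a keyword
Type: IDENTIFIER


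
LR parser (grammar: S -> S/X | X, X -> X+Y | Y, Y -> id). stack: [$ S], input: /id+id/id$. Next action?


shift '/' to continue S -> S/X
Action: shift


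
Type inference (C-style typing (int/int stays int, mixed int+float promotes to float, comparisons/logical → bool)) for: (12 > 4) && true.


Operand types: bool && bool
Rule: logical operators take bool operands and yield bool
Result type: bool


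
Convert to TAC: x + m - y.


Break into single-operator statements:
t1 = x + m
t2 = t1 - y


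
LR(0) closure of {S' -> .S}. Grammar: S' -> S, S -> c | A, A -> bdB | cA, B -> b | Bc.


Start: S' -> .S
For each item with dot before a nonterminal B, add B -> .γ for every B-production
Closure: [S' -> .S, S -> .c, S -> .A, A -> .bdB, A -> .cA]


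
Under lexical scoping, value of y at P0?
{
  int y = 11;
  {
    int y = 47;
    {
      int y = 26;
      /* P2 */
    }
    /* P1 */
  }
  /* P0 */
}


y declared in the same block as P0
y = 11


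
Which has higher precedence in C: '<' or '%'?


'%' is multiplicative (level 10); '<' is relational (level 7)
Higher level binds tighter
'%' has higher precedence than '<'


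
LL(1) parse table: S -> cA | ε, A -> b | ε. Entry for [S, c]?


For [S, c]: 'c' ∈ FIRST(cA)
Entry: S -> cA


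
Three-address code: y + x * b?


Break into single-operator statements:
t1 = x * b
t2 = y + t1


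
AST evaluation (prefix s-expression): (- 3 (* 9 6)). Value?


Evaluate inner: (* 9 6) = 54
Evaluate root: (- 3 54) = -51
Result: -51


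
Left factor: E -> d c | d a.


Common prefix: 'd'
Factored: E -> d E', E' -> c | a


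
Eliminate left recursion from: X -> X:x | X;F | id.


Left-recursive alternatives: X:x, X;F; non-recursive: id
Introduce X': X -> idX', X' -> :xX' | ;FX' | ε


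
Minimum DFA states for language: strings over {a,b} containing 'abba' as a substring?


KMP-style automaton: 4 progress states + 1 absorbing accept = 5
Minimal DFA: 5 states


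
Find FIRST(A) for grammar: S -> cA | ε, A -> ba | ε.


Per alternative of A: FIRST(ba) = {b}; FIRST(ε) = {ε}
FIRST(A) = {b, ε}


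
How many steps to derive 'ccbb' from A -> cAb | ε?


Derivation: A => cAb => ccAbb => ccbb
Steps: 3


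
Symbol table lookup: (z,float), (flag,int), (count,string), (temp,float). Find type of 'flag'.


Lookup 'flag' → type int


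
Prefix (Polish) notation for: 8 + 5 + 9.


left-to-right (same/higher precedence on left): tree is (+ (+ 8 5) 9)
Prefix: + + 8 5 9


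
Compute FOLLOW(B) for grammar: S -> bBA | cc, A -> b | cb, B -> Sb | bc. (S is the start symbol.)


$ ∈ FOLLOW(S). For each A -> αBβ: add FIRST(β)\{ε} to FOLLOW(B); if β nullable, add FOLLOW(A).
FOLLOW(B) = {b, c}


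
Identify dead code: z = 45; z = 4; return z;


first assignment to z is overwritten before any read
Dead: 'z = 45'


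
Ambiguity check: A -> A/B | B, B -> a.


precedence layered via separate nonterminal B: deterministic
Unambiguous


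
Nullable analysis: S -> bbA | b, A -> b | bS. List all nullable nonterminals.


A nonterminal is nullable iff some alternative derives ε (directly, or every symbol in it is nullable)
Nullable: {}


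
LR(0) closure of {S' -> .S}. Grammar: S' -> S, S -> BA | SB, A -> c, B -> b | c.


Start: S' -> .S
For each item with dot before a nonterminal B, add B -> .γ for every B-production
Closure: [S' -> .S, S -> .BA, S -> .SB, B -> .b, B -> .c]


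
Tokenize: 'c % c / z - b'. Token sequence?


Scan left to right, longest-match per lexeme
Tokens: ID(c), OP(%), ID(c), OP(/), ID(z), OP(-), ID(b)


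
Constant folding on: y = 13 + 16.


13 + 16 = 29 at compile time
Optimized: y = 29


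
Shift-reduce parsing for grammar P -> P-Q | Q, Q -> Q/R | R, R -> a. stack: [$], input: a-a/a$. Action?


no handle on stack; shift 'a'
Action: shift


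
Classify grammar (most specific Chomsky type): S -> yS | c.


Right-linear: every RHS is a terminal or a terminal followed by one nonterminal
Classification: Type 3 (Regular)


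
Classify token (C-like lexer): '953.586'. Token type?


Pattern: digits with a decimal point
Type: FLOAT_LITERAL


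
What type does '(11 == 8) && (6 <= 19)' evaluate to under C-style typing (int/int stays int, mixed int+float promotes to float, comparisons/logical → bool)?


Operand types: bool && bool
Rule: logical operators take bool operands and yield bool
Result type: bool


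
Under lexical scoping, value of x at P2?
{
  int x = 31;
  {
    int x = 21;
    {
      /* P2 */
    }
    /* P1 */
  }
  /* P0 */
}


P2's block does not declare x; resolves to the enclosing declaration at depth 1
x = 21


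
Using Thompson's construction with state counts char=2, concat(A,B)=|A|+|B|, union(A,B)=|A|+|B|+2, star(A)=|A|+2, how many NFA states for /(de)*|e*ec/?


Syntax tree has 5 char leaf(s), 1 union(s), 2 star(s)
chars contribute 5×2 = 10; each union adds +2; each star adds +2
Total: 10 + 2 + 4 = 16 states


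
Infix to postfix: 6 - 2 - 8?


Left to right (same or higher precedence on left)
Postfix: 6 2 - 8 -


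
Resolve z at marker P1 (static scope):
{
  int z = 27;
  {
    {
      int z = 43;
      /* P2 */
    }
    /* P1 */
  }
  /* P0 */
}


P1's block does not declare z; resolves to the enclosing declaration at depth 0
z = 27


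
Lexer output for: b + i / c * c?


Scan left to right, longest-match per lexeme
Tokens: ID(b), OP(+), ID(i), OP(/), ID(c), OP(*), ID(c)


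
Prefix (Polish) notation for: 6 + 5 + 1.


left-to-right (same/higher precedence on left): tree is (+ (+ 6 5) 1)
Prefix: + + 6 5 1


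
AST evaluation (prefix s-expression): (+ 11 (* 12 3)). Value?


Evaluate inner: (* 12 3) = 36
Evaluate root: (+ 11 36) = 47
Result: 47


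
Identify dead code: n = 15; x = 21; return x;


n is assigned but never read
Dead: 'n = 15'


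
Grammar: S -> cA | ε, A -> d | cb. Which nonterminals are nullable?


A nonterminal is nullable iff some alternative derives ε (directly, or every symbol in it is nullable)
Nullable: {S}


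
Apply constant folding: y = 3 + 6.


3 + 6 = 9 at compile time
Optimized: y = 9


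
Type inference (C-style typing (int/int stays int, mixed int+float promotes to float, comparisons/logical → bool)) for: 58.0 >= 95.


Operand types: float >= int
Rule: comparison yields bool
Result type: bool


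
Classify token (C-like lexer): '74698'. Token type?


Pattern: digits only
Type: INTEGER_LITERAL


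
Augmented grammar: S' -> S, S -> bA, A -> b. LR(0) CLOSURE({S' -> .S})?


Start: S' -> .S
For each item with dot before a nonterminal B, add B -> .γ for every B-production
Closure: [S' -> .S, S -> .bA]


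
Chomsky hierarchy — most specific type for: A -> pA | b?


Right-linear: every RHS is a terminal or a terminal followed by one nonterminal
Classification: Type 3 (Regular)


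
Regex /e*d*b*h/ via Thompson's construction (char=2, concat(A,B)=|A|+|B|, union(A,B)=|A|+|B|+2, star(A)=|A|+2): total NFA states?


Syntax tree has 4 char leaf(s), 0 union(s), 3 star(s)
chars contribute 4×2 = 8; each union adds +2; each star adds +2
Total: 8 + 0 + 6 = 14 states


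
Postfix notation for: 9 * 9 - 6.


Left to right (same or higher precedence on left)
Postfix: 9 9 * 6 -


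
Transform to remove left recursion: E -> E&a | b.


Left-recursive alternatives: E&a; non-recursive: b
Introduce E': E -> bE', E' -> &aE' | ε


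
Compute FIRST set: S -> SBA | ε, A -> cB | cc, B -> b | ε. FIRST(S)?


Per alternative of S: FIRST(SBA) = {b, c}; FIRST(ε) = {ε}
FIRST(S) = {b, c, ε}


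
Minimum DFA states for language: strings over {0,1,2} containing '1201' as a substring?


KMP-style automaton: 4 progress states + 1 absorbing accept = 5
Minimal DFA: 5 states


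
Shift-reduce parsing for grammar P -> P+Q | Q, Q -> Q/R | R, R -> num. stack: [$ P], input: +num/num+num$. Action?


shift '+' to continue P -> P+Q
Action: shift


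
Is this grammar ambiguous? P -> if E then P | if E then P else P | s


dangling else: 'if E then if E then s else s' parses two ways
Ambiguous


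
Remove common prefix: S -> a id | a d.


Common prefix: 'a'
Factored: S -> a S', S' -> id | d


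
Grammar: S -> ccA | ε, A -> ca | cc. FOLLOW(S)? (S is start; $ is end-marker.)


$ ∈ FOLLOW(S). For each A -> αBβ: add FIRST(β)\{ε} to FOLLOW(B); if β nullable, add FOLLOW(A).
FOLLOW(S) = {$}


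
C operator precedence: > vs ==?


'>' is relational (level 7); '==' is equality (level 6)
Higher level binds tighter
'>' has higher precedence than '=='


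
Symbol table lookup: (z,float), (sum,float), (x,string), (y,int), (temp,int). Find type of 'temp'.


Lookup 'temp' → type int


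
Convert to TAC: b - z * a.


Break into single-operator statements:
t1 = z * a
t2 = b - t1


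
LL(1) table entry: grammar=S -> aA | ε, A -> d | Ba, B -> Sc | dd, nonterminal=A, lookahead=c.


For [A, c]: 'c' ∈ FIRST(Ba)
Entry: A -> Ba


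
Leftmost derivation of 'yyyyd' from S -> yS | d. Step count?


Derivation: S => yS => yyS => yyyS => yyyyS => yyyyd
Steps: 5


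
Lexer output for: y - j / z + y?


Scan left to right, longest-match per lexeme
Tokens: ID(y), OP(-), ID(j), OP(/), ID(z), OP(+), ID(y)


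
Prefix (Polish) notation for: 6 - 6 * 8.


'*' binds tighter: tree is (- 6 (* 6 8))
Prefix: - 6 * 6 8


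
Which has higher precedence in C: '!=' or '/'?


'/' is multiplicative (level 10); '!=' is equality (level 6)
Higher level binds tighter
'/' has higher precedence than '!='


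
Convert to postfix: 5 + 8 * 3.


* has higher precedence, evaluate 8*3 first
Postfix: 5 8 3 * +


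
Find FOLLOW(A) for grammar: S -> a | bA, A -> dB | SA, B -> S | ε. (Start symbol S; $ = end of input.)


$ ∈ FOLLOW(S). For each A -> αBβ: add FIRST(β)\{ε} to FOLLOW(B); if β nullable, add FOLLOW(A).
FOLLOW(A) = {$, a, b, d}


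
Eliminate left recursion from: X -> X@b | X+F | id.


Left-recursive alternatives: X@b, X+F; non-recursive: id
Introduce X': X -> idX', X' -> @bX' | +FX' | ε


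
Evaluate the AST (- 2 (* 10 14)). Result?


Evaluate inner: (* 10 14) = 140
Evaluate root: (- 2 140) = -138
Result: -138


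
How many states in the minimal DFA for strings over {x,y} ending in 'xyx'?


Track the longest suffix of input matching a prefix of 'xyx': 4 classes (prefixes of length 0..3)
Minimal DFA: 4 states


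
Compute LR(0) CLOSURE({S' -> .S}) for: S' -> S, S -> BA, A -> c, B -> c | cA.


Start: S' -> .S
For each item with dot before a nonterminal B, add B -> .γ for every B-production
Closure: [S' -> .S, S -> .BA, B -> .c, B -> .cA]


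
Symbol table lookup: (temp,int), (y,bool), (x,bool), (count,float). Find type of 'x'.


Lookup 'x' → type bool


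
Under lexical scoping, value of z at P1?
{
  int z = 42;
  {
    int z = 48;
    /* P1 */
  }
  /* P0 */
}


z declared in the same block as P1
z = 48


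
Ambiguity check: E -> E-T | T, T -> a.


precedence layered via separate nonterminal T: deterministic
Unambiguous


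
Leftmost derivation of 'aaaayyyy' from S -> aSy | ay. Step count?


Derivation: S => aSy => aaSyy => aaaSyyy => aaaayyyy
Steps: 4


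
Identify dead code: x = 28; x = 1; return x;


first assignment to x is overwritten before any read
Dead: 'x = 28'


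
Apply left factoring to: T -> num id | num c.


Common prefix: 'num'
Factored: T -> num T', T' -> id | c


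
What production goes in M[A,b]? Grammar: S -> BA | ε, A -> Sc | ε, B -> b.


For [A, b]: 'b' ∈ FIRST(Sc)
Entry: A -> Sc


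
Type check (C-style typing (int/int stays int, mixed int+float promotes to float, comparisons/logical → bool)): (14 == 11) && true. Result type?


Operand types: bool && bool
Rule: logical operators take bool operands and yield bool
Result type: bool


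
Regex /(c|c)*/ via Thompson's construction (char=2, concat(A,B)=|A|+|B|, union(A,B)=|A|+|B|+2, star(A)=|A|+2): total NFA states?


Syntax tree has 2 char leaf(s), 1 union(s), 1 star(s)
chars contribute 2×2 = 4; each union adds +2; each star adds +2
Total: 4 + 2 + 2 = 8 states


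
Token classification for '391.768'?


Pattern: digits with a decimal point
Type: FLOAT_LITERAL


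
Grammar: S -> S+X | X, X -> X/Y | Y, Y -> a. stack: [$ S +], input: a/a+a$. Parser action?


no handle ('S+' is not any RHS); shift 'a'
Action: shift


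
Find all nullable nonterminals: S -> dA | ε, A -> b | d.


A nonterminal is nullable iff some alternative derives ε (directly, or every symbol in it is nullable)
Nullable: {S}


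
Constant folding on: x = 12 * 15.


12 * 15 = 180 at compile time
Optimized: x = 180


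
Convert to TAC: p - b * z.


Break into single-operator statements:
t1 = b * z
t2 = p - t1


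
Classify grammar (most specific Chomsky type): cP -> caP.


LHS has context (more than one symbol) and |LHS| ≤ |RHS|
Classification: Type 1 (Context-Sensitive)


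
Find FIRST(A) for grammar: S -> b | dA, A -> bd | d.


Per alternative of A: FIRST(bd) = {b}; FIRST(d) = {d}
FIRST(A) = {b, d}


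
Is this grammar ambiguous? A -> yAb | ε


balanced y^n…b^n: each string has a unique parse
Unambiguous


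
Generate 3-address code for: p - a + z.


Break into single-operator statements:
t1 = p - a
t2 = t1 + z


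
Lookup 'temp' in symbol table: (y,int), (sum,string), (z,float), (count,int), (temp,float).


Lookup 'temp' → type float


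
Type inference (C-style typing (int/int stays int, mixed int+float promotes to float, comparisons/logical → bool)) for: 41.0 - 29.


Operand types: float - int
Rule: mixed int/float promotes to float; int/int stays int
Result type: float


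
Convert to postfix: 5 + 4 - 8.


Left to right (same or higher precedence on left)
Postfix: 5 4 + 8 -


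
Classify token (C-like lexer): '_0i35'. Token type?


Pattern: letter/underscore followed by alphanumerics, not a keyword
Type: IDENTIFIER


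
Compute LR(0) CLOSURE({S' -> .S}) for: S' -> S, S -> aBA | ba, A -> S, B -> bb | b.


Start: S' -> .S
For each item with dot before a nonterminal B, add B -> .γ for every B-production
Closure: [S' -> .S, S -> .aBA, S -> .ba]


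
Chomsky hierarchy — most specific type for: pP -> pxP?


LHS has context (more than one symbol) and |LHS| ≤ |RHS|
Classification: Type 1 (Context-Sensitive)


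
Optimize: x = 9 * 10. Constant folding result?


9 * 10 = 90 at compile time
Optimized: x = 90


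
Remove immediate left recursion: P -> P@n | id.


Left-recursive alternatives: P@n; non-recursive: id
Introduce P': P -> idP', P' -> @nP' | ε


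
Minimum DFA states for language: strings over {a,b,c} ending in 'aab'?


Track the longest suffix of input matching a prefix of 'aab': 4 classes (prefixes of length 0..3)
Minimal DFA: 4 states


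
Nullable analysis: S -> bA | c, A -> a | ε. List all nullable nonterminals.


A nonterminal is nullable iff some alternative derives ε (directly, or every symbol in it is nullable)
Nullable: {A}


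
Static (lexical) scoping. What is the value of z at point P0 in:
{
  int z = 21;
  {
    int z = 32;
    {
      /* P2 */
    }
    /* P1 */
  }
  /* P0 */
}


z declared in the same block as P0
z = 21


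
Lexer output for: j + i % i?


Scan left to right, longest-match per lexeme
Tokens: ID(j), OP(+), ID(i), OP(%), ID(i)


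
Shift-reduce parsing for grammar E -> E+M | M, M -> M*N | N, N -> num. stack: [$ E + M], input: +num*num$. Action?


handle 'E+M' on top; lookahead ∈ FOLLOW(E) = {+, $}
Action: reduce (E -> E+M)


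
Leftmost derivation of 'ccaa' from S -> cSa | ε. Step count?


Derivation: S => cSa => ccSaa => ccaa
Steps: 3


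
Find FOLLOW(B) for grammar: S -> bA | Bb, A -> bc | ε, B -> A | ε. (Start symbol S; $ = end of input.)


$ ∈ FOLLOW(S). For each A -> αBβ: add FIRST(β)\{ε} to FOLLOW(B); if β nullable, add FOLLOW(A).
FOLLOW(B) = {b}


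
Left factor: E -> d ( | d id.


Common prefix: 'd'
Factored: E -> d E', E' -> ( | id


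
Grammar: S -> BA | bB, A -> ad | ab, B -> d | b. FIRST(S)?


Per alternative of S: FIRST(BA) = {b, d}; FIRST(bB) = {b}
FIRST(S) = {b, d}


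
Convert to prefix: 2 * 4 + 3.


left-to-right (same/higher precedence on left): tree is (+ (* 2 4) 3)
Prefix: + * 2 4 3


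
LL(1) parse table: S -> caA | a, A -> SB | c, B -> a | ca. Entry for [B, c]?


For [B, c]: 'c' ∈ FIRST(ca)
Entry: B -> ca


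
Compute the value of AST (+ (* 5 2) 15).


Evaluate inner: (* 5 2) = 10
Evaluate root: (+ 10 15) = 25
Result: 25


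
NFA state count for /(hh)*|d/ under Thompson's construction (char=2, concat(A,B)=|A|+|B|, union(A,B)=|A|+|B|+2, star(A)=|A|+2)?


Syntax tree has 3 char leaf(s), 1 union(s), 1 star(s)
chars contribute 3×2 = 6; each union adds +2; each star adds +2
Total: 6 + 2 + 2 = 10 states


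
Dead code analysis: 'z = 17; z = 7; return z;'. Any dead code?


first assignment to z is overwritten before any read
Dead: 'z = 17'


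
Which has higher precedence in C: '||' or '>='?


'>=' is relational (level 7); '||' is logical OR (level 1)
Higher level binds tighter
'>=' has higher precedence than '||'


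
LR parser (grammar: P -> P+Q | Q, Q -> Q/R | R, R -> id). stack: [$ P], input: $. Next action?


start symbol P on stack, input exhausted
Action: accept


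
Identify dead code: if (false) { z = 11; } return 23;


condition is constant false, so the whole block is unreachable
Dead: 'if (false) { z = 11; }'


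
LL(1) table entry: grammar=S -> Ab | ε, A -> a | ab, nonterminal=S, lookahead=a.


For [S, a]: 'a' ∈ FIRST(Ab)
Entry: S -> Ab


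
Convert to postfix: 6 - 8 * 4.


* has higher precedence, evaluate 8*4 first
Postfix: 6 8 4 * -


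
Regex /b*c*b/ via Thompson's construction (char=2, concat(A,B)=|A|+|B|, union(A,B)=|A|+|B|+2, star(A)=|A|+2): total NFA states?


Syntax tree has 3 char leaf(s), 0 union(s), 2 star(s)
chars contribute 3×2 = 6; each union adds +2; each star adds +2
Total: 6 + 0 + 4 = 10 states


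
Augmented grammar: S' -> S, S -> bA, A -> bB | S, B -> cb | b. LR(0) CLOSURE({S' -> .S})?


Start: S' -> .S
For each item with dot before a nonterminal B, add B -> .γ for every B-production
Closure: [S' -> .S, S -> .bA]


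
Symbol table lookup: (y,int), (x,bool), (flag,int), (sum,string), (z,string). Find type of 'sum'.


Lookup 'sum' → type string


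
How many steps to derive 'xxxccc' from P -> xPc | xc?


Derivation: P => xPc => xxPcc => xxxccc
Steps: 3


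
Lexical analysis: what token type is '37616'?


Pattern: digits only
Type: INTEGER_LITERAL


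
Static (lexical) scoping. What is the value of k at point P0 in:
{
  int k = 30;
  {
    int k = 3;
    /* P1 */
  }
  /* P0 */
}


k declared in the same block as P0
k = 30


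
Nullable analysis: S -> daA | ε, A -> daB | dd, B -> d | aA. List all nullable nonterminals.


A nonterminal is nullable iff some alternative derives ε (directly, or every symbol in it is nullable)
Nullable: {S}


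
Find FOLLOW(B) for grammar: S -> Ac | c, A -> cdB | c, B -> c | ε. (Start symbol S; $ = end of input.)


$ ∈ FOLLOW(S). For each A -> αBβ: add FIRST(β)\{ε} to FOLLOW(B); if β nullable, add FOLLOW(A).
FOLLOW(B) = {c}


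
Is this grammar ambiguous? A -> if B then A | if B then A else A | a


dangling else: 'if B then if B then a else a' parses two ways
Ambiguous


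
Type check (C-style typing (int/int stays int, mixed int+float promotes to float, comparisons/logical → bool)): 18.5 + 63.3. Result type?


Operand types: float + float
Rule: mixed int/float promotes to float; int/int stays int
Result type: float


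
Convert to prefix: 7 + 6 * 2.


'*' binds tighter: tree is (+ 7 (* 6 2))
Prefix: + 7 * 6 2


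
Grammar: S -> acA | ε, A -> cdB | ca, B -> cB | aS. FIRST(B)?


Per alternative of B: FIRST(cB) = {c}; FIRST(aS) = {a}
FIRST(B) = {a, c}


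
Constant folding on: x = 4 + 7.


4 + 7 = 11 at compile time
Optimized: x = 11


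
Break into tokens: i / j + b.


Scan left to right, longest-match per lexeme
Tokens: ID(i), OP(/), ID(j), OP(+), ID(b)


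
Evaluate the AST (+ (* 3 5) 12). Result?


Evaluate inner: (* 3 5) = 15
Evaluate root: (+ 15 12) = 27
Result: 27


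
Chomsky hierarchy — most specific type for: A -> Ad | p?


Left-linear: every RHS is a terminal or one nonterminal followed by a terminal
Classification: Type 3 (Regular)


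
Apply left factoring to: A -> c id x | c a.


Common prefix: 'c'
Factored: A -> c A', A' -> id x | a


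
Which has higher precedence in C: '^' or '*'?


'*' is multiplicative (level 10); '^' is bitwise XOR (level 4)
Higher level binds tighter
'*' has higher precedence than '^'


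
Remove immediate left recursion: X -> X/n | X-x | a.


Left-recursive alternatives: X/n, X-x; non-recursive: a
Introduce X': X -> aX', X' -> /nX' | -xX' | ε


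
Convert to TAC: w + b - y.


Break into single-operator statements:
t1 = w + b
t2 = t1 - y


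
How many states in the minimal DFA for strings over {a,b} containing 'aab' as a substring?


KMP-style automaton: 3 progress states + 1 absorbing accept = 4
Minimal DFA: 4 states


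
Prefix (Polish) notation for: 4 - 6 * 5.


'*' binds tighter: tree is (- 4 (* 6 5))
Prefix: - 4 * 6 5


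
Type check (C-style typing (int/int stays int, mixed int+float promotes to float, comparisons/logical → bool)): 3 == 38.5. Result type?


Operand types: int == float
Rule: comparison yields bool
Result type: bool


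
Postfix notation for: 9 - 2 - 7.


Left to right (same or higher precedence on left)
Postfix: 9 2 - 7 -


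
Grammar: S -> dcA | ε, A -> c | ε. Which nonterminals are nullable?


A nonterminal is nullable iff some alternative derives ε (directly, or every symbol in it is nullable)
Nullable: {A, S}


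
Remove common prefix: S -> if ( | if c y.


Common prefix: 'if'
Factored: S -> if S', S' -> ( | c y


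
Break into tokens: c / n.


Scan left to right, longest-match per lexeme
Tokens: ID(c), OP(/), ID(n)


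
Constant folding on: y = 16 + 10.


16 + 10 = 26 at compile time
Optimized: y = 26


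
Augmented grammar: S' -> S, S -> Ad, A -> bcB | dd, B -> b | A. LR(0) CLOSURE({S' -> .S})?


Start: S' -> .S
For each item with dot before a nonterminal B, add B -> .γ for every B-production
Closure: [S' -> .S, S -> .Ad, A -> .bcB, A -> .dd]


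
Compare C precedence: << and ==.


'<<' is shift (level 8); '==' is equality (level 6)
Higher level binds tighter
'<<' has higher precedence than '=='


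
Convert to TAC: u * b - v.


Break into single-operator statements:
t1 = u * b
t2 = t1 - v


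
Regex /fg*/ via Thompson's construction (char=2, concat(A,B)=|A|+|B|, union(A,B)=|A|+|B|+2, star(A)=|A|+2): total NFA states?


Syntax tree has 2 char leaf(s), 0 union(s), 1 star(s)
chars contribute 2×2 = 4; each union adds +2; each star adds +2
Total: 4 + 0 + 2 = 6 states


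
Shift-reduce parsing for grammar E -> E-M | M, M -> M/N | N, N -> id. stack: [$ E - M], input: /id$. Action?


'/' can extend M; shift to build M -> M/N
Action: shift


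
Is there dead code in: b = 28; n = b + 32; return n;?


b is read by n's definition; n is returned
No dead code


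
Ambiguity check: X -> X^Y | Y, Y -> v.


precedence layered via separate nonterminal Y: deterministic
Unambiguous


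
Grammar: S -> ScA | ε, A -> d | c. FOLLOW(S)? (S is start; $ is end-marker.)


$ ∈ FOLLOW(S). For each A -> αBβ: add FIRST(β)\{ε} to FOLLOW(B); if β nullable, add FOLLOW(A).
FOLLOW(S) = {$, c}


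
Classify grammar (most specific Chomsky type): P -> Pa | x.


Left-linear: every RHS is a terminal or one nonterminal followed by a terminal
Classification: Type 3 (Regular)


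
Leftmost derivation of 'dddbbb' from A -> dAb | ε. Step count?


Derivation: A => dAb => ddAbb => dddAbbb => dddbbb
Steps: 4


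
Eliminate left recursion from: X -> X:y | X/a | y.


Left-recursive alternatives: X:y, X/a; non-recursive: y
Introduce X': X -> yX', X' -> :yX' | /aX' | ε


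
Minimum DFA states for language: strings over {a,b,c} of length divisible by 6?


Track length mod 6: states 0..5, accept at 0
Minimal DFA: 6 states


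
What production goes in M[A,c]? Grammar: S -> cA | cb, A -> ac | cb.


For [A, c]: 'c' ∈ FIRST(cb)
Entry: A -> cb


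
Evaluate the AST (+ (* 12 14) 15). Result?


Evaluate inner: (* 12 14) = 168
Evaluate root: (+ 168 15) = 183
Result: 183


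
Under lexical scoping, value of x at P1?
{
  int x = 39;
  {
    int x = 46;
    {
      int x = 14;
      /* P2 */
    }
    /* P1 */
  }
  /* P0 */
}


x declared in the same block as P1
x = 46


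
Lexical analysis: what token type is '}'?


Pattern: delimiter/punctuation
Type: PUNCTUATION


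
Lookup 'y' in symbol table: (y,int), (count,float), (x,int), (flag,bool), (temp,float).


Lookup 'y' → type int


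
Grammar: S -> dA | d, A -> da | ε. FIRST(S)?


Per alternative of S: FIRST(dA) = {d}; FIRST(d) = {d}
FIRST(S) = {d}


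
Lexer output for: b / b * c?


Scan left to right, longest-match per lexeme
Tokens: ID(b), OP(/), ID(b), OP(*), ID(c)


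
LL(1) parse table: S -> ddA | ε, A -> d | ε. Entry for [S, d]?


For [S, d]: 'd' ∈ FIRST(ddA)
Entry: S -> ddA


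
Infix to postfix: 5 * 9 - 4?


Left to right (same or higher precedence on left)
Postfix: 5 9 * 4 -


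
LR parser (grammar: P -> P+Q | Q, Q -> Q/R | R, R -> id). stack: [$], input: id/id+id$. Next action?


no handle on stack; shift 'id'
Action: shift


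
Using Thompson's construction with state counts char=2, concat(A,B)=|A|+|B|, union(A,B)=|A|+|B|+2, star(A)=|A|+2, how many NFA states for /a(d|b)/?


Syntax tree has 3 char leaf(s), 1 union(s), 0 star(s)
chars contribute 3×2 = 6; each union adds +2; each star adds +2
Total: 6 + 2 + 0 = 8 states


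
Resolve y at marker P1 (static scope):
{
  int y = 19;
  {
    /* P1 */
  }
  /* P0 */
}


P1's block does not declare y; resolves to the enclosing declaration at depth 0
y = 19


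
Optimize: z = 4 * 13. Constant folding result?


4 * 13 = 52 at compile time
Optimized: z = 52


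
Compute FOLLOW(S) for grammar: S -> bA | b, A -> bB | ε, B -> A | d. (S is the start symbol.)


$ ∈ FOLLOW(S). For each A -> αBβ: add FIRST(β)\{ε} to FOLLOW(B); if β nullable, add FOLLOW(A).
FOLLOW(S) = {$}


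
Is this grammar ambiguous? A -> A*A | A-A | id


'id*id-id' has two parse trees (no precedence encoded between * and -)
Ambiguous


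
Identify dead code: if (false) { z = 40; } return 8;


condition is constant false, so the whole block is unreachable
Dead: 'if (false) { z = 40; }'


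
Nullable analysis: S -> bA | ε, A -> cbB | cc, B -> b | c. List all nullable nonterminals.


A nonterminal is nullable iff some alternative derives ε (directly, or every symbol in it is nullable)
Nullable: {S}


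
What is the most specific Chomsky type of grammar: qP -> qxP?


LHS has context (more than one symbol) and |LHS| ≤ |RHS|
Classification: Type 1 (Context-Sensitive)


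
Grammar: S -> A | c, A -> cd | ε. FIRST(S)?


Per alternative of S: FIRST(A) = {c, ε}; FIRST(c) = {c}
FIRST(S) = {c, ε}


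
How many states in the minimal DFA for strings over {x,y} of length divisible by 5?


Track length mod 5: states 0..4, accept at 0
Minimal DFA: 5 states


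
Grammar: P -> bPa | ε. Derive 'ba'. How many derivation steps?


Derivation: P => bPa => ba
Steps: 2


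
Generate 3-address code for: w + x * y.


Break into single-operator statements:
t1 = x * y
t2 = w + t1


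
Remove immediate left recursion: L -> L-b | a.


Left-recursive alternatives: L-b; non-recursive: a
Introduce L': L -> aL', L' -> -bL' | ε


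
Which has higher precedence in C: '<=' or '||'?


'<=' is relational (level 7); '||' is logical OR (level 1)
Higher level binds tighter
'<=' has higher precedence than '||'


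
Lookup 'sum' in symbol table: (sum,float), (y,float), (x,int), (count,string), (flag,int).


Lookup 'sum' → type float


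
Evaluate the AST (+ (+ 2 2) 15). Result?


Evaluate inner: (+ 2 2) = 4
Evaluate root: (+ 4 15) = 19
Result: 19


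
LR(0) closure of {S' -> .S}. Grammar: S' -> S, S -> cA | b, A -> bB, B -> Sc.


Start: S' -> .S
For each item with dot before a nonterminal B, add B -> .γ for every B-production
Closure: [S' -> .S, S -> .cA, S -> .b]


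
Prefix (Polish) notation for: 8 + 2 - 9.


left-to-right (same/higher precedence on left): tree is (- (+ 8 2) 9)
Prefix: - + 8 2 9


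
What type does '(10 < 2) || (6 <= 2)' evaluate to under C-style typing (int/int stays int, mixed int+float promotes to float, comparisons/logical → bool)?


Operand types: bool || bool
Rule: logical operators take bool operands and yield bool
Result type: bool


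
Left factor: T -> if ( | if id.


Common prefix: 'if'
Factored: T -> if T', T' -> ( | id


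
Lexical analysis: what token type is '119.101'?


Pattern: digits with a decimal point
Type: FLOAT_LITERAL


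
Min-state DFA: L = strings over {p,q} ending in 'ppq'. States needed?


Track the longest suffix of input matching a prefix of 'ppq': 4 classes (prefixes of length 0..3)
Minimal DFA: 4 states


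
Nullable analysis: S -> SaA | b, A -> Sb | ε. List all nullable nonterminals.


A nonterminal is nullable iff some alternative derives ε (directly, or every symbol in it is nullable)
Nullable: {A}


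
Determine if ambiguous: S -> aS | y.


right-linear, alternatives start with distinct terminals 'a' vs 'y': unique leftmost derivation
Unambiguous


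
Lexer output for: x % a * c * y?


Scan left to right, longest-match per lexeme
Tokens: ID(x), OP(%), ID(a), OP(*), ID(c), OP(*), ID(y)


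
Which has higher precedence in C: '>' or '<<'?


'<<' is shift (level 8); '>' is relational (level 7)
Higher level binds tighter
'<<' has higher precedence than '>'


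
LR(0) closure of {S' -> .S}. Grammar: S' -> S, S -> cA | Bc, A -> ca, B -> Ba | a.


Start: S' -> .S
For each item with dot before a nonterminal B, add B -> .γ for every B-production
Closure: [S' -> .S, S -> .cA, S -> .Bc, B -> .Ba, B -> .a]


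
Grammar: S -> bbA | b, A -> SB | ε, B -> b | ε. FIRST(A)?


Per alternative of A: FIRST(SB) = {b}; FIRST(ε) = {ε}
FIRST(A) = {b, ε}


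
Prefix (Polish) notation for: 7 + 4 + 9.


left-to-right (same/higher precedence on left): tree is (+ (+ 7 4) 9)
Prefix: + + 7 4 9


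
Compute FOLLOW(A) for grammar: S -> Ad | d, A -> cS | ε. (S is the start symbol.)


$ ∈ FOLLOW(S). For each A -> αBβ: add FIRST(β)\{ε} to FOLLOW(B); if β nullable, add FOLLOW(A).
FOLLOW(A) = {d}


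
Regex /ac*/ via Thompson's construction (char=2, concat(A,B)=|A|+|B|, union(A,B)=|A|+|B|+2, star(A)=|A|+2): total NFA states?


Syntax tree has 2 char leaf(s), 0 union(s), 1 star(s)
chars contribute 2×2 = 4; each union adds +2; each star adds +2
Total: 4 + 0 + 2 = 6 states
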